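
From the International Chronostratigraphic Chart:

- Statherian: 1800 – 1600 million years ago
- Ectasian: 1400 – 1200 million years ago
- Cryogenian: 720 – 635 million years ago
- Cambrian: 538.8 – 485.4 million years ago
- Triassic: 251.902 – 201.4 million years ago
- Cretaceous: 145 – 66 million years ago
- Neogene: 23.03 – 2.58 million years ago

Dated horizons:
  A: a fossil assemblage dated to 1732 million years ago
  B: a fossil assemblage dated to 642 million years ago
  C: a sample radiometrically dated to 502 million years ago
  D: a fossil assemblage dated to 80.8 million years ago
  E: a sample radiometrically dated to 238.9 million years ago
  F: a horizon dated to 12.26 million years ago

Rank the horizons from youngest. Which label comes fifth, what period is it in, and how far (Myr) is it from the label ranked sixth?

B, in the Cryogenian; 1090 million years to A

Smaller Ma means younger, so youngest first: F 12.26 < D 80.8 < E 238.9 < C 502 < B 642 < A 1732.
Counting 5 along gives B (642 Ma); the excerpt puts that inside the Cryogenian, 720–635 Ma.
Next in line is A (1732 Ma), and 1732 − 642 = 1090 Myr.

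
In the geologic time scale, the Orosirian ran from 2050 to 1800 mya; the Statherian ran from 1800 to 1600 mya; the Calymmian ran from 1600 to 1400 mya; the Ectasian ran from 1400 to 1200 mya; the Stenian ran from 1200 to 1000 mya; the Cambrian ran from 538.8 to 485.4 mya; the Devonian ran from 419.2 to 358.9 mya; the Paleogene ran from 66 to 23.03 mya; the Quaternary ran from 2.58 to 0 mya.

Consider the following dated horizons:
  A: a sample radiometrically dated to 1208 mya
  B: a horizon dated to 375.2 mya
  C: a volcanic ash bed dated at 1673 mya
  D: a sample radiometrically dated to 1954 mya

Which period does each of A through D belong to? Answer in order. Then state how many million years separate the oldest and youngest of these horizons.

Match each age against the start–end ranges in the excerpt: A = 1208 Ma → Ectasian (1400–1200); B = 375.2 Ma → Devonian (419.2–358.9); C = 1673 Ma → Statherian (1800–1600); D = 1954 Ma → Orosirian (2050–1800).
The largest age is 1954 Ma and the smallest is 375.2 Ma; their difference is 1578.8 Myr.

A — Ectasian; B — Devonian; C — Statherian; D — Orosirian; span 1578.8 million years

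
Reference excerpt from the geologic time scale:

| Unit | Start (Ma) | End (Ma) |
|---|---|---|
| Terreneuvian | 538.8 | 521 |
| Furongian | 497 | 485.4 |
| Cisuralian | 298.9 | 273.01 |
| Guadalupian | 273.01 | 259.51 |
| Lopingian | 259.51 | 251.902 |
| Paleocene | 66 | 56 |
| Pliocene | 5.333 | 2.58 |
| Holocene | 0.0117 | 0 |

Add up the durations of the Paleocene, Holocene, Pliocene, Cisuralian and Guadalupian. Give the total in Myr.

52.1547 million years

Duration is start − end for each: (66 − 56) + (0.0117 − 0) + (5.333 − 2.58) + (298.9 − 273.01) + (273.01 − 259.51).
That is 10 + 0.0117 + 2.753 + 25.89 + 13.5, which totals 52.1547 million years.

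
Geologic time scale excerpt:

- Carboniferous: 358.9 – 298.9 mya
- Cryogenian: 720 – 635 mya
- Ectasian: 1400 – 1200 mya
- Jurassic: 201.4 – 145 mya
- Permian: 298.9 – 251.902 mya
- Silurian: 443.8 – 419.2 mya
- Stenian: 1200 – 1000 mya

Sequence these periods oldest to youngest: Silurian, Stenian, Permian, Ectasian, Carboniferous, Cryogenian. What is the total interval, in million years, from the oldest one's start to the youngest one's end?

Ectasian → Stenian → Cryogenian → Silurian → Carboniferous → Permian; total span 1148.098 Myr

Start ages (Ma): Ectasian 1400, Stenian 1200, Cryogenian 720, Silurian 443.8, Carboniferous 358.9, Permian 298.9.
Ordered oldest to youngest: Ectasian, Stenian, Cryogenian, Silurian, Carboniferous, Permian.
Span = 1400 − 251.902 = 1148.098 Myr.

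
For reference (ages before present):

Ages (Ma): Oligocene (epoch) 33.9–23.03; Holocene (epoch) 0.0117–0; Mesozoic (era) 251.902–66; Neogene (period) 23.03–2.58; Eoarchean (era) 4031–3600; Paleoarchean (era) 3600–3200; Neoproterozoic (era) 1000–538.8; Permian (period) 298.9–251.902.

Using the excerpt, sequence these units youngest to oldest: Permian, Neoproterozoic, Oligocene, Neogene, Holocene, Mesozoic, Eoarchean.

Holocene, Neogene, Oligocene, Mesozoic, Permian, Neoproterozoic, Eoarchean

Read off each span (Ma): Permian 298.9–251.902; Neoproterozoic 1000–538.8; Oligocene 33.9–23.03; Neogene 23.03–2.58; Holocene 0.0117–0; Mesozoic 251.902–66; Eoarchean 4031–3600.
Larger Ma is older, so oldest→youngest is Eoarchean, Neoproterozoic, Permian, Mesozoic, Oligocene, Neogene, Holocene; reverse it for youngest→oldest.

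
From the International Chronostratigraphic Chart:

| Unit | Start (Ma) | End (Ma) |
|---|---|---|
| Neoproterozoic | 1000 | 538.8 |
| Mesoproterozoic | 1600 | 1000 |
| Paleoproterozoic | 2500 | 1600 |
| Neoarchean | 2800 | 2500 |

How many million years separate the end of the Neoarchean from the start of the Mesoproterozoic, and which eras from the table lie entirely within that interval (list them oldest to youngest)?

900 million years; Paleoproterozoic

The Neoarchean closes at 2500 Ma and the Mesoproterozoic opens at 1600 Ma, so the interval is 2500 − 1600 = 900 Myr.
An era fits inside if it starts at or after 2500 Ma and ends at or before 1600 Ma; oldest first that gives Paleoproterozoic.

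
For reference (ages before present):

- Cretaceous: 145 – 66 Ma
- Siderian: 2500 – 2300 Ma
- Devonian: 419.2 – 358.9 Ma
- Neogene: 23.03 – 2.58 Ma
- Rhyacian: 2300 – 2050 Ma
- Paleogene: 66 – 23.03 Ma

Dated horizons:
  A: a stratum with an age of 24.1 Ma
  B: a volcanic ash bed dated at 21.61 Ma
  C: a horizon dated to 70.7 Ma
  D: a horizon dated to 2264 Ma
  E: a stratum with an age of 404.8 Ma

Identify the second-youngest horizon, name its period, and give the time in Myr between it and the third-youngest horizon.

Sorted youngest-first by Ma: B (21.61), A (24.1), C (70.7), E (404.8), D (2264).
The second youngest is A at 24.1 Ma, which lies in 66–23.03 Ma: the Paleogene.
The third youngest is C at 70.7 Ma; separation = |24.1 − 70.7| = 46.6 Myr.

A, in the Paleogene; 46.6 million years to C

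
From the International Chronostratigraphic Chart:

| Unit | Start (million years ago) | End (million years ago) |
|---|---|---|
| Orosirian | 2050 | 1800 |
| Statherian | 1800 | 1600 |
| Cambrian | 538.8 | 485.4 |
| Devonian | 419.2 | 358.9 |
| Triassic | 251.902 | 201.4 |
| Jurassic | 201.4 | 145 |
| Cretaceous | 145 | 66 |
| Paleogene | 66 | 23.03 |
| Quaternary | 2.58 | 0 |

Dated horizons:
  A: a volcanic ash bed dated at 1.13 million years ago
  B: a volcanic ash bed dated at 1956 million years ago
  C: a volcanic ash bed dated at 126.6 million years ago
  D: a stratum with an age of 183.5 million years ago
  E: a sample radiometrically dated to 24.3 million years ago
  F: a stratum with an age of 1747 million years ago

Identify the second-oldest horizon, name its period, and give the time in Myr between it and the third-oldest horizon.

F, in the Statherian; 1563.5 million years to D

Sorted oldest-first by Ma: B (1956), F (1747), D (183.5), C (126.6), E (24.3), A (1.13).
The second oldest is F at 1747 Ma, which lies in 1800–1600 Ma: the Statherian.
The third oldest is D at 183.5 Ma; separation = |1747 − 183.5| = 1563.5 Myr.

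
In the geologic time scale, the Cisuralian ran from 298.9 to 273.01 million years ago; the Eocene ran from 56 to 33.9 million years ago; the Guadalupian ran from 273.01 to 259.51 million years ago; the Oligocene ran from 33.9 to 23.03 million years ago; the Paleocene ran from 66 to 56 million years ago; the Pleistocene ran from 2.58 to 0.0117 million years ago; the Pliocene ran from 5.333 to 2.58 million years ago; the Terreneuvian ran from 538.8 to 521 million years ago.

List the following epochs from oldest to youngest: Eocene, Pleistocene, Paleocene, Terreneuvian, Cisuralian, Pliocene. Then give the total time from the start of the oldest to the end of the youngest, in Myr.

From the excerpt: Eocene 56–33.9; Pleistocene 2.58–0.0117; Paleocene 66–56; Terreneuvian 538.8–521; Cisuralian 298.9–273.01; Pliocene 5.333–2.58 (Ma).
Larger Ma is earlier, so the oldest is Terreneuvian and the youngest is Pleistocene; oldest to youngest: Terreneuvian, Cisuralian, Paleocene, Eocene, Pliocene, Pleistocene.
Oldest start 538.8 minus youngest end 0.0117 gives 538.7883 Myr overall.

Terreneuvian, Cisuralian, Paleocene, Eocene, Pliocene, Pleistocene; total span 538.7883 Myr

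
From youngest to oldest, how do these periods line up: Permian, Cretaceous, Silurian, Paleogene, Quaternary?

Group by era (each group listed oldest first) — Paleozoic: Silurian, Permian; Mesozoic: Cretaceous; Cenozoic: Paleogene, Quaternary. The eras run Paleozoic → Mesozoic → Cenozoic. Concatenating the groups in that era order and then reversing gives youngest to oldest.

Quaternary → Paleogene → Cretaceous → Permian → Silurian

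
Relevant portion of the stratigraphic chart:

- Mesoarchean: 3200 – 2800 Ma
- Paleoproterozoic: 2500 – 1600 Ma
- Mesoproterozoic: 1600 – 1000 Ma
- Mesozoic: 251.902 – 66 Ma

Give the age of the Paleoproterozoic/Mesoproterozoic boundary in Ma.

The Paleoproterozoic ends and the Mesoproterozoic begins at 1600 Ma.

1600 Ma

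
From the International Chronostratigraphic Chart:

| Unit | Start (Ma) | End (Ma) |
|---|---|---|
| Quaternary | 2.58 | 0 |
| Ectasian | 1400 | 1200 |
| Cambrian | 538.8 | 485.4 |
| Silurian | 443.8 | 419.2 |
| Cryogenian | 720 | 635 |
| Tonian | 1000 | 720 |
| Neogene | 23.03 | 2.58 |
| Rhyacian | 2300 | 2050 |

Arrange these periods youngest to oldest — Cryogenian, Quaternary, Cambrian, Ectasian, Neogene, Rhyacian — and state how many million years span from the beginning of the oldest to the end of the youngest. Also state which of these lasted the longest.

Quaternary → Neogene → Cambrian → Cryogenian → Ectasian → Rhyacian; total span 2300 Myr; longest is Rhyacian

From the excerpt: Cryogenian 720–635; Quaternary 2.58–0; Cambrian 538.8–485.4; Ectasian 1400–1200; Neogene 23.03–2.58; Rhyacian 2300–2050 (Ma).
Larger Ma is earlier, so the oldest is Rhyacian and the youngest is Quaternary; youngest to oldest: Quaternary, Neogene, Cambrian, Cryogenian, Ectasian, Rhyacian.
Oldest start 2300 minus youngest end 0 gives 2300 Myr overall.
Individual lengths (start − end): Neogene 20.45; Ectasian 200; Rhyacian 250; Cambrian 53.4; Quaternary 2.58; Cryogenian 85. The largest is Rhyacian at 250 Myr.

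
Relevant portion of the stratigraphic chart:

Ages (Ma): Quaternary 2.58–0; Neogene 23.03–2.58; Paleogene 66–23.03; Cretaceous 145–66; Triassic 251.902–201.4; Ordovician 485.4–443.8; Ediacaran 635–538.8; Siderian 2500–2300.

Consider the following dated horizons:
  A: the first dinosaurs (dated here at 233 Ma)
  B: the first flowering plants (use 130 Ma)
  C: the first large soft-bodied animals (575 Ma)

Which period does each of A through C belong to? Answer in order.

A: 233 Ma lies in 251.902–201.4 Ma, so Triassic.
B: 130 Ma lies in 145–66 Ma, so Cretaceous.
C: 575 Ma lies in 635–538.8 Ma, so Ediacaran.

A — Triassic; B — Cretaceous; C — Ediacaran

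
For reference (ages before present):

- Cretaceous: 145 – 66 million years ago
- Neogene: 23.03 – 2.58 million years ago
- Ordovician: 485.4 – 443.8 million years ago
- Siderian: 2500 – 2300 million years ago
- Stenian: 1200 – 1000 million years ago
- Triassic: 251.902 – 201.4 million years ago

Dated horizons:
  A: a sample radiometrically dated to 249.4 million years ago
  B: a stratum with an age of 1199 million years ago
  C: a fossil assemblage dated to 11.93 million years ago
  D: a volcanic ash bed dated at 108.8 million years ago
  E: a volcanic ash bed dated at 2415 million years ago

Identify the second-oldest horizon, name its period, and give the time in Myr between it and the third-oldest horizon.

Larger Ma means older, so oldest first: E 2415 > B 1199 > A 249.4 > D 108.8 > C 11.93.
Counting 2 along gives B (1199 Ma); the excerpt puts that inside the Stenian, 1200–1000 Ma.
Next in line is A (249.4 Ma), and 1199 − 249.4 = 949.6 Myr.

B, in the Stenian; 949.6 million years to A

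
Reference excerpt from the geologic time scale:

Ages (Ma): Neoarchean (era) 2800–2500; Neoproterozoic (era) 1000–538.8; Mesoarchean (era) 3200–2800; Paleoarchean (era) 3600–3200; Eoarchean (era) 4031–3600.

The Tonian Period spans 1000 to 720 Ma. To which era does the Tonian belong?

The Tonian (1000–720 Ma) lies entirely within 1000–538.8 Ma, the Neoproterozoic Era.

Neoproterozoic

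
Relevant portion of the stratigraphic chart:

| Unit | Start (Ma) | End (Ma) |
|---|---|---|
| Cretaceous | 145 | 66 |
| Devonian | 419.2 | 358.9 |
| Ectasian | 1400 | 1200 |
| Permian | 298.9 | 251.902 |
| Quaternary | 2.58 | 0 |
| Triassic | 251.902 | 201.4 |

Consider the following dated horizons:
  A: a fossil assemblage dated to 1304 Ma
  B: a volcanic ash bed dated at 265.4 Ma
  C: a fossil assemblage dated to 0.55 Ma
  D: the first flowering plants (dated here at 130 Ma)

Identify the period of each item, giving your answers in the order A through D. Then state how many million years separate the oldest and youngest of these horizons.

A — Ectasian; B — Permian; C — Quaternary; D — Cretaceous; span 1303.45 million years

A: 1304 Ma lies in 1400–1200 Ma, so Ectasian.
B: 265.4 Ma lies in 298.9–251.902 Ma, so Permian.
C: 0.55 Ma lies in 2.58–0 Ma, so Quaternary.
D: 130 Ma lies in 145–66 Ma, so Cretaceous.
Oldest = 1304 Ma, youngest = 0.55 Ma → span 1303.45 Myr.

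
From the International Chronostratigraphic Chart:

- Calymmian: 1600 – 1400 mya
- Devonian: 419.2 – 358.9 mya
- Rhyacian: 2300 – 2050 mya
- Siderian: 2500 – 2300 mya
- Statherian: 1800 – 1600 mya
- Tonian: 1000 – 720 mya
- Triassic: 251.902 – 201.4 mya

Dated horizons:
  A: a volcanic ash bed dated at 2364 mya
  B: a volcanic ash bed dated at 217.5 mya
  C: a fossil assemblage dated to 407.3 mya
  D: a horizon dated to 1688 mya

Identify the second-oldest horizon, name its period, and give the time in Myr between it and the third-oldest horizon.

D, in the Statherian; 1280.7 million years to C

Larger Ma means older, so oldest first: A 2364 > D 1688 > C 407.3 > B 217.5.
Counting 2 along gives D (1688 Ma); the excerpt puts that inside the Statherian, 1800–1600 Ma.
Next in line is C (407.3 Ma), and 1688 − 407.3 = 1280.7 Myr.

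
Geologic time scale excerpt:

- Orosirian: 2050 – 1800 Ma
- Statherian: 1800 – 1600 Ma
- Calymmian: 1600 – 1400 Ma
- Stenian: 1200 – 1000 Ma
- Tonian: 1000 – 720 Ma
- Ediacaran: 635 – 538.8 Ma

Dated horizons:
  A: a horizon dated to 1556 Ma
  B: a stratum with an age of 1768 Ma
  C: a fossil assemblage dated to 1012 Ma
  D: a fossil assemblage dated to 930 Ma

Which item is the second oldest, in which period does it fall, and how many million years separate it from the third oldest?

A, in the Calymmian; 544 million years to C

Larger Ma means older, so oldest first: B 1768 > A 1556 > C 1012 > D 930.
Counting 2 along gives A (1556 Ma); the excerpt puts that inside the Calymmian, 1600–1400 Ma.
Next in line is C (1012 Ma), and 1556 − 1012 = 544 Myr.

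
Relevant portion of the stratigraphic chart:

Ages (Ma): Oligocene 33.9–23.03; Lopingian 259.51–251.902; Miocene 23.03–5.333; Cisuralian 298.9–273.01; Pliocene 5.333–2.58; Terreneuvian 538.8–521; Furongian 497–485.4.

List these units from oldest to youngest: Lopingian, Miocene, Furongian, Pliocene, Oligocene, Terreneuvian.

Terreneuvian, Furongian, Lopingian, Oligocene, Miocene, Pliocene

Sorting by start age (descending Ma, since larger Ma = older): Terreneuvian began 538.8, Furongian began 497, Lopingian began 259.51, Oligocene began 33.9, Miocene began 23.03, Pliocene began 5.333.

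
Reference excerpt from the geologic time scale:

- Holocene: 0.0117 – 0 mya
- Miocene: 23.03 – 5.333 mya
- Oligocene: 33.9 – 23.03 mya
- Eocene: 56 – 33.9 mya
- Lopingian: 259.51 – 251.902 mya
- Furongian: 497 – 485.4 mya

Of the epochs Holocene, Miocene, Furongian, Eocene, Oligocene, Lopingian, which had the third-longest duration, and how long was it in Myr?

Durations: Holocene 0.0117; Miocene 17.697; Furongian 11.6; Eocene 22.1; Oligocene 10.87; Lopingian 7.608 Myr.
Sorted longest-first: Eocene (22.1), Miocene (17.697), Furongian (11.6), Oligocene (10.87), Lopingian (7.608), Holocene (0.0117).
The third longest is Furongian at 11.6 Myr.

Furongian, 11.6 million years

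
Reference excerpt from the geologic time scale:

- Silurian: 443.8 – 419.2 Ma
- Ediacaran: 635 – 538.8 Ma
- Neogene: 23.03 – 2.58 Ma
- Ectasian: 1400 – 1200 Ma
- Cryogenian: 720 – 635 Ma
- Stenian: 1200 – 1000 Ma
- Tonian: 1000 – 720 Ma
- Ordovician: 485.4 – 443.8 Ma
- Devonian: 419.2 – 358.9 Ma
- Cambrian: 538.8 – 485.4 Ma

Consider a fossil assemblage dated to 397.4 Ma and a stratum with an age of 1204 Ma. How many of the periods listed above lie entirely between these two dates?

7

1204 Ma sits inside the Ectasian (1400–1200) and 397.4 Ma inside the Devonian (419.2–358.9); neither of those is wholly between the two dates.
The listed periods lying completely between them are Stenian, Tonian, Cryogenian, Ediacaran, Cambrian, Ordovician, Silurian — 7 in all.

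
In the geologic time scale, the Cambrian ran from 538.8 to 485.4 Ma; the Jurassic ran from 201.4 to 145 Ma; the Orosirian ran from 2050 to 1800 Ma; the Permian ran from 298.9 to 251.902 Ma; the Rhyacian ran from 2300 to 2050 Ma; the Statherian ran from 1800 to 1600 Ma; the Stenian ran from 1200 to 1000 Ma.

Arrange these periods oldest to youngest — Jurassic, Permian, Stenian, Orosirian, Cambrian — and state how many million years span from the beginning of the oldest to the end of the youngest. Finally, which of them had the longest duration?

Start ages (Ma): Orosirian 2050, Stenian 1200, Cambrian 538.8, Permian 298.9, Jurassic 201.4.
Ordered oldest to youngest: Orosirian, Stenian, Cambrian, Permian, Jurassic.
Span = 2050 − 145 = 1905 Myr.
Durations: Orosirian 250, Jurassic 56.4, Stenian 200, Permian 46.998, Cambrian 53.4 → longest is Orosirian (250 Myr).

Orosirian, Stenian, Cambrian, Permian, Jurassic; total span 1905 Myr; longest is Orosirian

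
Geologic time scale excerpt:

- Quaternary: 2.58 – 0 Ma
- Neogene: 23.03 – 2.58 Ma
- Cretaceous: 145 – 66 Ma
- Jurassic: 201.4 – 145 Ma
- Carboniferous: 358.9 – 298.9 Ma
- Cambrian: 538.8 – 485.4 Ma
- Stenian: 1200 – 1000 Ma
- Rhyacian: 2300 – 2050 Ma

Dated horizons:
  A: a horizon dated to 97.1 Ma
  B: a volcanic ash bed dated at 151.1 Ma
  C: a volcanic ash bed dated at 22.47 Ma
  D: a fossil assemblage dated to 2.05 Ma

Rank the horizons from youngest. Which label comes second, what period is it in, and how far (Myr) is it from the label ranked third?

C, in the Neogene; 74.63 million years to A

Smaller Ma means younger, so youngest first: D 2.05 < C 22.47 < A 97.1 < B 151.1.
Counting 2 along gives C (22.47 Ma); the excerpt puts that inside the Neogene, 23.03–2.58 Ma.
Next in line is A (97.1 Ma), and 97.1 − 22.47 = 74.63 Myr.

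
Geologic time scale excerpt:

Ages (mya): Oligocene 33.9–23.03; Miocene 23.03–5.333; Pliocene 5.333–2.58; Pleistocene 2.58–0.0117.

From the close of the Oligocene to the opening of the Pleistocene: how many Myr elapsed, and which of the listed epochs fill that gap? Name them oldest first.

20.45 million years; Miocene, Pliocene

The Oligocene closes at 23.03 Ma and the Pleistocene opens at 2.58 Ma, so the interval is 23.03 − 2.58 = 20.45 Myr.
An epoch fits inside if it starts at or after 23.03 Ma and ends at or before 2.58 Ma; oldest first that gives Miocene, Pliocene.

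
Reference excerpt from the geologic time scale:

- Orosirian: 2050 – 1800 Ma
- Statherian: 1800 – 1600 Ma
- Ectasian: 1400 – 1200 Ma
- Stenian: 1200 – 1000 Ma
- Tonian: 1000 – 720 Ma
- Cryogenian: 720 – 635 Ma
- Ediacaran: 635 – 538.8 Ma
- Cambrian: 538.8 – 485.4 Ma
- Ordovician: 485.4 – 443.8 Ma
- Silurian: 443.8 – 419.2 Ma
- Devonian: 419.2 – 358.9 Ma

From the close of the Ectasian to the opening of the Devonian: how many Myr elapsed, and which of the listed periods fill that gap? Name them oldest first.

The Ectasian closes at 1200 Ma and the Devonian opens at 419.2 Ma, so the interval is 1200 − 419.2 = 780.8 Myr.
A period fits inside if it starts at or after 1200 Ma and ends at or before 419.2 Ma; oldest first that gives Stenian, Tonian, Cryogenian, Ediacaran, Cambrian, Ordovician, Silurian.

780.8 million years; Stenian, Tonian, Cryogenian, Ediacaran, Cambrian, Ordovician, Silurian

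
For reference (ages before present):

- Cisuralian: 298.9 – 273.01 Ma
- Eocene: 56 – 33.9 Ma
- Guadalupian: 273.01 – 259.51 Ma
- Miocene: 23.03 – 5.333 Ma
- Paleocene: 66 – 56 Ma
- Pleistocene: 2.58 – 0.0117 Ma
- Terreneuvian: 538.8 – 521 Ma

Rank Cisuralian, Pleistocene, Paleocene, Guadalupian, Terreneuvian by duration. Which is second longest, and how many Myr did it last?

Start − end for each: Cisuralian 298.9 − 273.01 = 25.89; Pleistocene 2.58 − 0.0117 = 2.5683; Paleocene 66 − 56 = 10; Guadalupian 273.01 − 259.51 = 13.5; Terreneuvian 538.8 − 521 = 17.8.
Ranking these from longest: Cisuralian > Terreneuvian > Guadalupian > Paleocene > Pleistocene.
Position 2 in that ranking is Terreneuvian, which lasted 17.8 Myr.

Terreneuvian, 17.8 million years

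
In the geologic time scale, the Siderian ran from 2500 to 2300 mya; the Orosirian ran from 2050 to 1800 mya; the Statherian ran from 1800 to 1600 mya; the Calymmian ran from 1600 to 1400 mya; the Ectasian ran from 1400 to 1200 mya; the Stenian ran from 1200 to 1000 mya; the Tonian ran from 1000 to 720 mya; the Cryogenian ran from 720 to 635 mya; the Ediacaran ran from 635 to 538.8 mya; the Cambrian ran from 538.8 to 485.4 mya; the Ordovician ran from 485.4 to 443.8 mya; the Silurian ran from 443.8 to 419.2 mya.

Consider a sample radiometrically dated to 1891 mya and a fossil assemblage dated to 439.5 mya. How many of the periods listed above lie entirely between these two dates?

1891 Ma sits inside the Orosirian (2050–1800) and 439.5 Ma inside the Silurian (443.8–419.2); neither of those is wholly between the two dates.
The listed periods lying completely between them are Statherian, Calymmian, Ectasian, Stenian, Tonian, Cryogenian, Ediacaran, Cambrian, Ordovician — 9 in all.

9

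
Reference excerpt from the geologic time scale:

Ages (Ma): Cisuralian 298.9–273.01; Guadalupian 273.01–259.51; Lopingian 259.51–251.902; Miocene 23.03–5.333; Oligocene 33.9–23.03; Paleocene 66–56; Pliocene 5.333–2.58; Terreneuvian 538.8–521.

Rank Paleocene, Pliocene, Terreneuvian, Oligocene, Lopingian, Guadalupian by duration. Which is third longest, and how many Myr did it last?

Oligocene, 10.87 million years

Durations: Paleocene 10; Pliocene 2.753; Terreneuvian 17.8; Oligocene 10.87; Lopingian 7.608; Guadalupian 13.5 Myr.
Sorted longest-first: Terreneuvian (17.8), Guadalupian (13.5), Oligocene (10.87), Paleocene (10), Lopingian (7.608), Pliocene (2.753).
The third longest is Oligocene at 10.87 Myr.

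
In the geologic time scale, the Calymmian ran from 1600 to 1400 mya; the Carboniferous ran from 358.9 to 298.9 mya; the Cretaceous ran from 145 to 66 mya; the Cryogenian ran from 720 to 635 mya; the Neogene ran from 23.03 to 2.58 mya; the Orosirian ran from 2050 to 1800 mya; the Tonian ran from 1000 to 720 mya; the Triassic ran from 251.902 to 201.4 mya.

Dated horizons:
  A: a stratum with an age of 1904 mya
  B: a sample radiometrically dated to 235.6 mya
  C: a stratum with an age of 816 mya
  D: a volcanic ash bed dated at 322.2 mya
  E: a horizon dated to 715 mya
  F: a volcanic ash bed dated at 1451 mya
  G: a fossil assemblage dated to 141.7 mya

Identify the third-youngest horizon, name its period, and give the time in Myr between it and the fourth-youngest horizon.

D, in the Carboniferous; 392.8 million years to E

Smaller Ma means younger, so youngest first: G 141.7 < B 235.6 < D 322.2 < E 715 < C 816 < F 1451 < A 1904.
Counting 3 along gives D (322.2 Ma); the excerpt puts that inside the Carboniferous, 358.9–298.9 Ma.
Next in line is E (715 Ma), and 715 − 322.2 = 392.8 Myr.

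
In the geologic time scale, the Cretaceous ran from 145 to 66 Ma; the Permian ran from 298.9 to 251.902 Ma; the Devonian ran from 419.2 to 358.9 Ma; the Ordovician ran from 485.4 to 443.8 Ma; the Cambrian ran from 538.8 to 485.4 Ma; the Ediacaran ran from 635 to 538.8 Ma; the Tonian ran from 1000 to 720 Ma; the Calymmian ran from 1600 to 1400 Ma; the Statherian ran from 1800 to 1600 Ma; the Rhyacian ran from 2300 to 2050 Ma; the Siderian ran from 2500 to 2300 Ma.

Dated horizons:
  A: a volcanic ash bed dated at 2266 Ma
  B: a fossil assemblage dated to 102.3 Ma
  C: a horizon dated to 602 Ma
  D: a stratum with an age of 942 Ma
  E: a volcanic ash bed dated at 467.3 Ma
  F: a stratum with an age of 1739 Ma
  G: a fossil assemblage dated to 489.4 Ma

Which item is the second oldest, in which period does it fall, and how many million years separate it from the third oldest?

F, in the Statherian; 797 million years to D

Sorted oldest-first by Ma: A (2266), F (1739), D (942), C (602), G (489.4), E (467.3), B (102.3).
The second oldest is F at 1739 Ma, which lies in 1800–1600 Ma: the Statherian.
The third oldest is D at 942 Ma; separation = |1739 − 942| = 797 Myr.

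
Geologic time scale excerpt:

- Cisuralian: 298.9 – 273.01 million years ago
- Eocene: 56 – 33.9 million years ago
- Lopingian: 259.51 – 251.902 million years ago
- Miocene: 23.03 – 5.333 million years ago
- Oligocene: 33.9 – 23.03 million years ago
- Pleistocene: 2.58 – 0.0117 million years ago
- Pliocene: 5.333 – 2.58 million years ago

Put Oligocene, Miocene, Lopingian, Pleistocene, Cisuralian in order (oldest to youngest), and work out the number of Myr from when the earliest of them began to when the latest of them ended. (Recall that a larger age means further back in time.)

Cisuralian → Lopingian → Oligocene → Miocene → Pleistocene; total span 298.8883 Myr

Start ages (Ma): Cisuralian 298.9, Lopingian 259.51, Oligocene 33.9, Miocene 23.03, Pleistocene 2.58.
Ordered oldest to youngest: Cisuralian, Lopingian, Oligocene, Miocene, Pleistocene.
Span = 298.9 − 0.0117 = 298.8883 Myr.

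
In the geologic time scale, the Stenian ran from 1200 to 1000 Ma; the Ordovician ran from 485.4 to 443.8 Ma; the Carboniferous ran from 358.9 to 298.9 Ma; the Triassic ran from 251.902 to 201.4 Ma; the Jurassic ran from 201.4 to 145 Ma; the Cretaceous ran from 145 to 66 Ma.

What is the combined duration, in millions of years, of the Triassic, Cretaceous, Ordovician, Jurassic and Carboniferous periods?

287.502 million years

Duration is start − end for each: (251.902 − 201.4) + (145 − 66) + (485.4 − 443.8) + (201.4 − 145) + (358.9 − 298.9).
That is 50.502 + 79 + 41.6 + 56.4 + 60, which totals 287.502 million years.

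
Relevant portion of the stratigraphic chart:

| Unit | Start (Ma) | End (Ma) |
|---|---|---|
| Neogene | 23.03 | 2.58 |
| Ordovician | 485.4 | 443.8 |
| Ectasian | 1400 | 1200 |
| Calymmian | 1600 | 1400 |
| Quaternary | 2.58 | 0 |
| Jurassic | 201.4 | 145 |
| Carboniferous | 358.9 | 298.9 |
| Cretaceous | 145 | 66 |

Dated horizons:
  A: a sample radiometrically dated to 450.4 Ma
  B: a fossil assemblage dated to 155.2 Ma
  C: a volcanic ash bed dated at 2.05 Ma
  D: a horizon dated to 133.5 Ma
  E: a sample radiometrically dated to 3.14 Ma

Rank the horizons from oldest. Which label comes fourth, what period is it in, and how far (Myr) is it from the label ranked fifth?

Sorted oldest-first by Ma: A (450.4), B (155.2), D (133.5), E (3.14), C (2.05).
The fourth oldest is E at 3.14 Ma, which lies in 23.03–2.58 Ma: the Neogene.
The fifth oldest is C at 2.05 Ma; separation = |3.14 − 2.05| = 1.09 Myr.

E, in the Neogene; 1.09 million years to C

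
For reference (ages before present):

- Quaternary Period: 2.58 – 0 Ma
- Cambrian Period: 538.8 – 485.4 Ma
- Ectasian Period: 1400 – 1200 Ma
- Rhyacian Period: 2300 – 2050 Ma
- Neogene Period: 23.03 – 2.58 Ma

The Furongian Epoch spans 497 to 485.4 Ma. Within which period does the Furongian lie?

Cambrian

The Furongian (497–485.4 Ma) lies entirely within 538.8–485.4 Ma, the Cambrian Period.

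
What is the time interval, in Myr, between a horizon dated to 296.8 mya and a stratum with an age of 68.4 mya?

228.4 million years

296.8 − 68.4 = 228.4 million years.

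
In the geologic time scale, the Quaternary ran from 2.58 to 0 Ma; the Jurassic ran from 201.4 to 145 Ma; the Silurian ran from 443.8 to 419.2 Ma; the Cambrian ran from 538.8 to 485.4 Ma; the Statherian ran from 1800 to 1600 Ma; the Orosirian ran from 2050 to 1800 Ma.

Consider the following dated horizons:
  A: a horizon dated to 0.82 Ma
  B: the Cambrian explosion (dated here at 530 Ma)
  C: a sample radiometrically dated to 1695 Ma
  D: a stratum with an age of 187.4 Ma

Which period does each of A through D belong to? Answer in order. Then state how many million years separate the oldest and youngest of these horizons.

A — Quaternary; B — Cambrian; C — Statherian; D — Jurassic; span 1694.18 million years

A: 0.82 Ma lies in 2.58–0 Ma, so Quaternary.
B: 530 Ma lies in 538.8–485.4 Ma, so Cambrian.
C: 1695 Ma lies in 1800–1600 Ma, so Statherian.
D: 187.4 Ma lies in 201.4–145 Ma, so Jurassic.
Oldest = 1695 Ma, youngest = 0.82 Ma → span 1694.18 Myr.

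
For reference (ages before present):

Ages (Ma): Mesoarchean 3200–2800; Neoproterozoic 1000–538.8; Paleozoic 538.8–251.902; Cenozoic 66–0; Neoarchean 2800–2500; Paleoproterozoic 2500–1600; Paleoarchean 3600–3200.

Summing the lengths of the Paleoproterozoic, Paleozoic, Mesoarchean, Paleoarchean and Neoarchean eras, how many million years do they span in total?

2286.898 million years

Duration is start − end for each: (2500 − 1600) + (538.8 − 251.902) + (3200 − 2800) + (3600 − 3200) + (2800 − 2500).
That is 900 + 286.898 + 400 + 400 + 300, which totals 2286.898 million years.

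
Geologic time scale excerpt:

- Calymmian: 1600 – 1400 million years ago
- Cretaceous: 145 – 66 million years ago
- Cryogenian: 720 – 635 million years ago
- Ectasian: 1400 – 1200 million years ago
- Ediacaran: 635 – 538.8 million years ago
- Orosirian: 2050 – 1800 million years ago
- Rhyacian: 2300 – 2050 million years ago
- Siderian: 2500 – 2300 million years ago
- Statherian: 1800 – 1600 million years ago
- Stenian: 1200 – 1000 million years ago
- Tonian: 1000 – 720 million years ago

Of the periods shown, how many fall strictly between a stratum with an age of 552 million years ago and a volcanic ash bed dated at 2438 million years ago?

8

The older date is 2438 Ma and the younger is 552 Ma.
Periods with start < 2438 and end > 552 Ma: Rhyacian (2300–2050), Orosirian (2050–1800), Statherian (1800–1600), Calymmian (1600–1400), Ectasian (1400–1200), Stenian (1200–1000), Tonian (1000–720), Cryogenian (720–635).
That is 8 complete periods.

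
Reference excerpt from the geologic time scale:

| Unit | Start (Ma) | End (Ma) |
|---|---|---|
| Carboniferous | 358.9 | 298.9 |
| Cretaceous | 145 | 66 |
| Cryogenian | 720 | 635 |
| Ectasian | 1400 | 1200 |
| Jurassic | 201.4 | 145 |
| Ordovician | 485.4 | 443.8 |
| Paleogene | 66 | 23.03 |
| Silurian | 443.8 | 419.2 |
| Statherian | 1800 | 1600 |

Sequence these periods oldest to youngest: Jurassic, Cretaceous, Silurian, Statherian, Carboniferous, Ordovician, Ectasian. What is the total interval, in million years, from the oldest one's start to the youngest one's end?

From the excerpt: Jurassic 201.4–145; Cretaceous 145–66; Silurian 443.8–419.2; Statherian 1800–1600; Carboniferous 358.9–298.9; Ordovician 485.4–443.8; Ectasian 1400–1200 (Ma).
Larger Ma is earlier, so the oldest is Statherian and the youngest is Cretaceous; oldest to youngest: Statherian, Ectasian, Ordovician, Silurian, Carboniferous, Jurassic, Cretaceous.
Oldest start 1800 minus youngest end 66 gives 1734 Myr overall.

Statherian, Ectasian, Ordovician, Silurian, Carboniferous, Jurassic, Cretaceous; total span 1734 Myr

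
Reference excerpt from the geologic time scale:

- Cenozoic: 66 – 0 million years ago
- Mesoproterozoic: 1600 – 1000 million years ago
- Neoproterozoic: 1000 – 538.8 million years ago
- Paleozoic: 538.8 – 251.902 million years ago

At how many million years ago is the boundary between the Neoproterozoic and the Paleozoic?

538.8 million years ago

The Neoproterozoic ends and the Paleozoic begins at 538.8 million years ago.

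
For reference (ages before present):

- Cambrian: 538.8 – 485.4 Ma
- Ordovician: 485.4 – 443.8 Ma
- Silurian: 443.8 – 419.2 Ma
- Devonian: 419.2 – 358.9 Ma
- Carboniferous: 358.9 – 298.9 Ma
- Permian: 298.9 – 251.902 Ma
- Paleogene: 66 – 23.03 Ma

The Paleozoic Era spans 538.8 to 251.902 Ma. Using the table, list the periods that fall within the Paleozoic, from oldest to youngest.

Cambrian, Ordovician, Silurian, Devonian, Carboniferous, Permian

Periods with both bounds inside 538.8–251.902 Ma: Cambrian (538.8–485.4), Ordovician (485.4–443.8), Silurian (443.8–419.2), Devonian (419.2–358.9), Carboniferous (358.9–298.9), Permian (298.9–251.902).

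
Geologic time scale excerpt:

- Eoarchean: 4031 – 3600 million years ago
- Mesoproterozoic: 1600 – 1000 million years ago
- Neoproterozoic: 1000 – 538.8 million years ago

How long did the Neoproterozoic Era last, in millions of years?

1000 − 538.8 = 461.2 million years.

461.2 million years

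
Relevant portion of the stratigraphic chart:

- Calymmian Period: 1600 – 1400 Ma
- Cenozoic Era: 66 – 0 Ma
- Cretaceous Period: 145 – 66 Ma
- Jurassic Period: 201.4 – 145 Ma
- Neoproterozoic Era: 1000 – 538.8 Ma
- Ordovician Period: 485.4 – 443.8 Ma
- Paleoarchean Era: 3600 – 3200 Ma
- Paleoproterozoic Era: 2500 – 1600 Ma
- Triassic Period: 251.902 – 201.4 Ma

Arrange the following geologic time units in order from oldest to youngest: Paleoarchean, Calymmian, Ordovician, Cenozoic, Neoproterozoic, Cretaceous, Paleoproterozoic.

Sorting by start age (descending Ma, since larger Ma = older): Paleoarchean start 3600, Paleoproterozoic start 2500, Calymmian start 1600, Neoproterozoic start 1000, Ordovician start 485.4, Cretaceous start 145, Cenozoic start 66.

Paleoarchean, Paleoproterozoic, Calymmian, Neoproterozoic, Ordovician, Cretaceous, Cenozoic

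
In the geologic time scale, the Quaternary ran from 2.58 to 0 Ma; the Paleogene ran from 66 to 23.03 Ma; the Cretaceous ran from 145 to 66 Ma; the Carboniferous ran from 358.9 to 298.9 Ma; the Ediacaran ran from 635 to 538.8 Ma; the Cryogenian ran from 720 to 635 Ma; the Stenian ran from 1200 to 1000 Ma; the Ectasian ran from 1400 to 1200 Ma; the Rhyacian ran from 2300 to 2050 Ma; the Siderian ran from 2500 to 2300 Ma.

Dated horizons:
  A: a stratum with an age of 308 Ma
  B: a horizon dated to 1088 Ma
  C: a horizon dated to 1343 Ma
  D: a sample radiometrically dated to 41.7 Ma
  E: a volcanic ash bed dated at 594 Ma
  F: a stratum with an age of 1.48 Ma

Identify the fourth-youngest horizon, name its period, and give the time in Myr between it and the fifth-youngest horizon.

E, in the Ediacaran; 494 million years to B

Smaller Ma means younger, so youngest first: F 1.48 < D 41.7 < A 308 < E 594 < B 1088 < C 1343.
Counting 4 along gives E (594 Ma); the excerpt puts that inside the Ediacaran, 635–538.8 Ma.
Next in line is B (1088 Ma), and 1088 − 594 = 494 Myr.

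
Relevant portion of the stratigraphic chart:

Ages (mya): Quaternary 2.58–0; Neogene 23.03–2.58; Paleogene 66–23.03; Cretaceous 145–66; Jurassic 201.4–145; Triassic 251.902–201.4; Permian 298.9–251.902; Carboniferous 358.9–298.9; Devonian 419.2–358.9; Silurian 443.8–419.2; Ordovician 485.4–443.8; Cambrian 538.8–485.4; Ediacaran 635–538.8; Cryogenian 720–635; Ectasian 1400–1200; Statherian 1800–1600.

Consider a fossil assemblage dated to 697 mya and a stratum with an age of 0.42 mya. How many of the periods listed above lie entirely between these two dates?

The older date is 697 Ma and the younger is 0.42 Ma.
Periods with start < 697 and end > 0.42 Ma: Ediacaran (635–538.8), Cambrian (538.8–485.4), Ordovician (485.4–443.8), Silurian (443.8–419.2), Devonian (419.2–358.9), Carboniferous (358.9–298.9), Permian (298.9–251.902), Triassic (251.902–201.4), Jurassic (201.4–145), Cretaceous (145–66), Paleogene (66–23.03), Neogene (23.03–2.58).
That is 12 complete periods.

12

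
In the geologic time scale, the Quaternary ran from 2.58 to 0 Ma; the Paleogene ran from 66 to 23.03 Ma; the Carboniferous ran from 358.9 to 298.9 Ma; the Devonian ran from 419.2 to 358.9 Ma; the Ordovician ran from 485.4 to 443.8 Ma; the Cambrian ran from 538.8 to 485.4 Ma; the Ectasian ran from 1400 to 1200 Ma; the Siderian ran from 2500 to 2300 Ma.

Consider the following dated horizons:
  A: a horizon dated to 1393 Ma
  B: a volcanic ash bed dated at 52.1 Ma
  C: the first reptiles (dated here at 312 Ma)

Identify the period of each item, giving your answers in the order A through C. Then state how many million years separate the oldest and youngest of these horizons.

A — Ectasian; B — Paleogene; C — Carboniferous; span 1340.9 million years

A: 1393 Ma lies in 1400–1200 Ma, so Ectasian.
B: 52.1 Ma lies in 66–23.03 Ma, so Paleogene.
C: 312 Ma lies in 358.9–298.9 Ma, so Carboniferous.
Oldest = 1393 Ma, youngest = 52.1 Ma → span 1340.9 Myr.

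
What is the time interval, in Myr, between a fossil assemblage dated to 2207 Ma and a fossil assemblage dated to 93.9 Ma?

2113.1 million years

2207 − 93.9 = 2113.1 million years.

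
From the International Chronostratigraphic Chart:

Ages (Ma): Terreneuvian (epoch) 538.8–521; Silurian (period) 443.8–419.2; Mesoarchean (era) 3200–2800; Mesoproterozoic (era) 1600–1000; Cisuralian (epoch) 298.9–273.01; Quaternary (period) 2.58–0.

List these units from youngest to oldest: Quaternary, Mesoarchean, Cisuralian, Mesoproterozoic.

The oldest of these is Mesoarchean (starts 3200 Ma) and the youngest is Quaternary (ends 0 Ma).
In between, by decreasing start age: Mesoproterozoic (1600), Cisuralian (298.9).
Listing youngest first means reversing that sequence.

Quaternary, then Cisuralian, then Mesoproterozoic, then Mesoarchean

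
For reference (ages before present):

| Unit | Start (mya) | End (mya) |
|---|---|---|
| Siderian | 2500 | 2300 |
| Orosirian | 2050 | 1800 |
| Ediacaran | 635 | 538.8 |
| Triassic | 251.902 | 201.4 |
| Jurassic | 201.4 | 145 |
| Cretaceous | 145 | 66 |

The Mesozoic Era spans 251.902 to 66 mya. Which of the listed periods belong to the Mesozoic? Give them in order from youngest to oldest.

Cretaceous, Jurassic, Triassic

Periods with both bounds inside 251.902–66 Ma: Cretaceous (145–66), Jurassic (201.4–145), Triassic (251.902–201.4).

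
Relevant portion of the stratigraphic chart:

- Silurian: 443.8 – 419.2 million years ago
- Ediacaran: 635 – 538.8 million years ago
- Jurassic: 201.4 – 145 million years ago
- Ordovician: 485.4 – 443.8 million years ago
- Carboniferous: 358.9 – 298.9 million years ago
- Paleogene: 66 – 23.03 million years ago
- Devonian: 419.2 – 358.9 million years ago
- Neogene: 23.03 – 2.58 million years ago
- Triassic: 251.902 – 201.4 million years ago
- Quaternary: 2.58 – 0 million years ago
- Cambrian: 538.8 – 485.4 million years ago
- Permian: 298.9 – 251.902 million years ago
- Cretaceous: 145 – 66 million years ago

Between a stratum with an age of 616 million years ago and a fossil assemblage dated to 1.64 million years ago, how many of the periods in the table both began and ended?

616 Ma sits inside the Ediacaran (635–538.8) and 1.64 Ma inside the Quaternary (2.58–0); neither of those is wholly between the two dates.
The listed periods lying completely between them are Cambrian, Ordovician, Silurian, Devonian, Carboniferous, Permian, Triassic, Jurassic, Cretaceous, Paleogene, Neogene — 11 in all.

11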